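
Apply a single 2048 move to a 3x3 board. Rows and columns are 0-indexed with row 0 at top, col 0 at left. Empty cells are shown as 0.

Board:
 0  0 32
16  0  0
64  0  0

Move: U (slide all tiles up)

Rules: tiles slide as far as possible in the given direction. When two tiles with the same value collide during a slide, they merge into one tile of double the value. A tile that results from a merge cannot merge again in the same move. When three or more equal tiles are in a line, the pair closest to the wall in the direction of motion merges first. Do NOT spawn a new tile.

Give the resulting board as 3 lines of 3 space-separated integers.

Answer: 16  0 32
64  0  0
 0  0  0

Derivation:
Slide up:
col 0: [0, 16, 64] -> [16, 64, 0]
col 1: [0, 0, 0] -> [0, 0, 0]
col 2: [32, 0, 0] -> [32, 0, 0]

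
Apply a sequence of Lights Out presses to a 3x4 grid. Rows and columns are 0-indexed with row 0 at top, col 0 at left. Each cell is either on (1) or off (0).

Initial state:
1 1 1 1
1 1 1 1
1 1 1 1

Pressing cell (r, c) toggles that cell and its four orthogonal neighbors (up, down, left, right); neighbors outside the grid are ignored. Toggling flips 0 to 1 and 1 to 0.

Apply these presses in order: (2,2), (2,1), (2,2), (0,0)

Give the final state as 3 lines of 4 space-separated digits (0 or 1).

After press 1 at (2,2):
1 1 1 1
1 1 0 1
1 0 0 0

After press 2 at (2,1):
1 1 1 1
1 0 0 1
0 1 1 0

After press 3 at (2,2):
1 1 1 1
1 0 1 1
0 0 0 1

After press 4 at (0,0):
0 0 1 1
0 0 1 1
0 0 0 1

Answer: 0 0 1 1
0 0 1 1
0 0 0 1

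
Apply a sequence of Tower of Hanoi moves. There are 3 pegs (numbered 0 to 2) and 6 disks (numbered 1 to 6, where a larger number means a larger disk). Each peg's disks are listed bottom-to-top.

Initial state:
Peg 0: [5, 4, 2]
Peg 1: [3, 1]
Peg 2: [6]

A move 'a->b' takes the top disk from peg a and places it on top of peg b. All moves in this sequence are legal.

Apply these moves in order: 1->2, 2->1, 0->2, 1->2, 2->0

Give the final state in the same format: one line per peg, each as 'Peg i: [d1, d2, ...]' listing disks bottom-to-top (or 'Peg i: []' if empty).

Answer: Peg 0: [5, 4, 1]
Peg 1: [3]
Peg 2: [6, 2]

Derivation:
After move 1 (1->2):
Peg 0: [5, 4, 2]
Peg 1: [3]
Peg 2: [6, 1]

After move 2 (2->1):
Peg 0: [5, 4, 2]
Peg 1: [3, 1]
Peg 2: [6]

After move 3 (0->2):
Peg 0: [5, 4]
Peg 1: [3, 1]
Peg 2: [6, 2]

After move 4 (1->2):
Peg 0: [5, 4]
Peg 1: [3]
Peg 2: [6, 2, 1]

After move 5 (2->0):
Peg 0: [5, 4, 1]
Peg 1: [3]
Peg 2: [6, 2]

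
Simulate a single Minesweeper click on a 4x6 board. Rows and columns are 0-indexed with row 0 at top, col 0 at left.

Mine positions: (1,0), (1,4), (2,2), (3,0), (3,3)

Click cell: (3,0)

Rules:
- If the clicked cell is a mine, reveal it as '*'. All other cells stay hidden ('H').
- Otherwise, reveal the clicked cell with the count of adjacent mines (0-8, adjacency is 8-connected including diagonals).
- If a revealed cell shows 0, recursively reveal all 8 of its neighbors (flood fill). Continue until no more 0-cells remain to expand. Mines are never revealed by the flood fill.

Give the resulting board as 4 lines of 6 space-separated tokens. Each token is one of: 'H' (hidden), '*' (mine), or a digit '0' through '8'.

H H H H H H
H H H H H H
H H H H H H
* H H H H H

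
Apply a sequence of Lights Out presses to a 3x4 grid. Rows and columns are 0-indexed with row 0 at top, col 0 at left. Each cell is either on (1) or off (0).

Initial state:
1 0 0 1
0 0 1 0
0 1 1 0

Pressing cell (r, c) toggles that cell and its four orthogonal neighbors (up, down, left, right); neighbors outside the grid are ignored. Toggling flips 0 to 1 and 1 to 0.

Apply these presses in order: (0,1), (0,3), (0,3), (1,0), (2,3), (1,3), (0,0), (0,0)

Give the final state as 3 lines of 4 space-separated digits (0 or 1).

After press 1 at (0,1):
0 1 1 1
0 1 1 0
0 1 1 0

After press 2 at (0,3):
0 1 0 0
0 1 1 1
0 1 1 0

After press 3 at (0,3):
0 1 1 1
0 1 1 0
0 1 1 0

After press 4 at (1,0):
1 1 1 1
1 0 1 0
1 1 1 0

After press 5 at (2,3):
1 1 1 1
1 0 1 1
1 1 0 1

After press 6 at (1,3):
1 1 1 0
1 0 0 0
1 1 0 0

After press 7 at (0,0):
0 0 1 0
0 0 0 0
1 1 0 0

After press 8 at (0,0):
1 1 1 0
1 0 0 0
1 1 0 0

Answer: 1 1 1 0
1 0 0 0
1 1 0 0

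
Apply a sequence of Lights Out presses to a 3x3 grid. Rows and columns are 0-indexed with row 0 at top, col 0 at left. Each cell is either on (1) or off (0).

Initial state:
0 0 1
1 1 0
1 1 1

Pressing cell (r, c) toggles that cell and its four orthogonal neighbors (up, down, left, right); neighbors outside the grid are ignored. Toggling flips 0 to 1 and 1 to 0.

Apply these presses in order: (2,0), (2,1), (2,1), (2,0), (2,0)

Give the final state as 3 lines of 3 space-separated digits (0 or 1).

Answer: 0 0 1
0 1 0
0 0 1

Derivation:
After press 1 at (2,0):
0 0 1
0 1 0
0 0 1

After press 2 at (2,1):
0 0 1
0 0 0
1 1 0

After press 3 at (2,1):
0 0 1
0 1 0
0 0 1

After press 4 at (2,0):
0 0 1
1 1 0
1 1 1

After press 5 at (2,0):
0 0 1
0 1 0
0 0 1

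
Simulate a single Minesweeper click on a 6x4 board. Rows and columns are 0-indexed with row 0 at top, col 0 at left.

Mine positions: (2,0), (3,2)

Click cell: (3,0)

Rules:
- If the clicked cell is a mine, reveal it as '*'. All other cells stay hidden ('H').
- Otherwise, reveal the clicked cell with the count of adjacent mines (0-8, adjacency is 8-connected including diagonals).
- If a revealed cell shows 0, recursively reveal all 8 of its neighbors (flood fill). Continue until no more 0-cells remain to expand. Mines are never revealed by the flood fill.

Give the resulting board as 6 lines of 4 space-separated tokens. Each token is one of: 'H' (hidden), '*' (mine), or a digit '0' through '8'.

H H H H
H H H H
H H H H
1 H H H
H H H H
H H H H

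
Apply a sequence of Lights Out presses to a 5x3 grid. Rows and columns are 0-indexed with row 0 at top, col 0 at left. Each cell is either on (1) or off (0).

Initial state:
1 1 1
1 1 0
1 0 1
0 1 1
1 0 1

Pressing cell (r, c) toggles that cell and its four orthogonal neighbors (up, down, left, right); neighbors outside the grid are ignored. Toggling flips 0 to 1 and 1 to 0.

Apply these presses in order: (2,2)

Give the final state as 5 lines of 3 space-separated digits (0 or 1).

Answer: 1 1 1
1 1 1
1 1 0
0 1 0
1 0 1

Derivation:
After press 1 at (2,2):
1 1 1
1 1 1
1 1 0
0 1 0
1 0 1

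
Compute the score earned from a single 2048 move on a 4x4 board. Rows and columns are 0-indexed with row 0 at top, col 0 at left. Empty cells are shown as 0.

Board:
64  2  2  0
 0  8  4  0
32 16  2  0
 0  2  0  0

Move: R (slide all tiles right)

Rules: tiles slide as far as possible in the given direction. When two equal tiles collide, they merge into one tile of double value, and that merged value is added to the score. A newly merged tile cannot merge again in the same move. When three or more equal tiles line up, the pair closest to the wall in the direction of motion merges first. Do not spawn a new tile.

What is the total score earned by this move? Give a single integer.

Slide right:
row 0: [64, 2, 2, 0] -> [0, 0, 64, 4]  score +4 (running 4)
row 1: [0, 8, 4, 0] -> [0, 0, 8, 4]  score +0 (running 4)
row 2: [32, 16, 2, 0] -> [0, 32, 16, 2]  score +0 (running 4)
row 3: [0, 2, 0, 0] -> [0, 0, 0, 2]  score +0 (running 4)
Board after move:
 0  0 64  4
 0  0  8  4
 0 32 16  2
 0  0  0  2

Answer: 4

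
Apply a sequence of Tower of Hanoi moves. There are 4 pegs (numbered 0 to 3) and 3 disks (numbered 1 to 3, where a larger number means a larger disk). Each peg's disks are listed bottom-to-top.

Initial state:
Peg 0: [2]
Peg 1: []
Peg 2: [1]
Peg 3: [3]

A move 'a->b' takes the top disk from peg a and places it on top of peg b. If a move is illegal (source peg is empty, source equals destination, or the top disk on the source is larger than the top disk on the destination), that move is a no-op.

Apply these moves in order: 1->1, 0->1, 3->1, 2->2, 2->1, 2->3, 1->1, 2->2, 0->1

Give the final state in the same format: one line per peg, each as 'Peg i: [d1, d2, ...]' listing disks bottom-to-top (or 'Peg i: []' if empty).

Answer: Peg 0: []
Peg 1: [2, 1]
Peg 2: []
Peg 3: [3]

Derivation:
After move 1 (1->1):
Peg 0: [2]
Peg 1: []
Peg 2: [1]
Peg 3: [3]

After move 2 (0->1):
Peg 0: []
Peg 1: [2]
Peg 2: [1]
Peg 3: [3]

After move 3 (3->1):
Peg 0: []
Peg 1: [2]
Peg 2: [1]
Peg 3: [3]

After move 4 (2->2):
Peg 0: []
Peg 1: [2]
Peg 2: [1]
Peg 3: [3]

After move 5 (2->1):
Peg 0: []
Peg 1: [2, 1]
Peg 2: []
Peg 3: [3]

After move 6 (2->3):
Peg 0: []
Peg 1: [2, 1]
Peg 2: []
Peg 3: [3]

After move 7 (1->1):
Peg 0: []
Peg 1: [2, 1]
Peg 2: []
Peg 3: [3]

After move 8 (2->2):
Peg 0: []
Peg 1: [2, 1]
Peg 2: []
Peg 3: [3]

After move 9 (0->1):
Peg 0: []
Peg 1: [2, 1]
Peg 2: []
Peg 3: [3]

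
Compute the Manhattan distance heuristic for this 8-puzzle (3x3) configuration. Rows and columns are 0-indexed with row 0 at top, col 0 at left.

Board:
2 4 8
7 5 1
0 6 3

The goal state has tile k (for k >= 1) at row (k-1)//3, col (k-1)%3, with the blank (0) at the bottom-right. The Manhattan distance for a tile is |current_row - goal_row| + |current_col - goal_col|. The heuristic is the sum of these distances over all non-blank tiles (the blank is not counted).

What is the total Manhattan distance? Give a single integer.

Tile 2: at (0,0), goal (0,1), distance |0-0|+|0-1| = 1
Tile 4: at (0,1), goal (1,0), distance |0-1|+|1-0| = 2
Tile 8: at (0,2), goal (2,1), distance |0-2|+|2-1| = 3
Tile 7: at (1,0), goal (2,0), distance |1-2|+|0-0| = 1
Tile 5: at (1,1), goal (1,1), distance |1-1|+|1-1| = 0
Tile 1: at (1,2), goal (0,0), distance |1-0|+|2-0| = 3
Tile 6: at (2,1), goal (1,2), distance |2-1|+|1-2| = 2
Tile 3: at (2,2), goal (0,2), distance |2-0|+|2-2| = 2
Sum: 1 + 2 + 3 + 1 + 0 + 3 + 2 + 2 = 14

Answer: 14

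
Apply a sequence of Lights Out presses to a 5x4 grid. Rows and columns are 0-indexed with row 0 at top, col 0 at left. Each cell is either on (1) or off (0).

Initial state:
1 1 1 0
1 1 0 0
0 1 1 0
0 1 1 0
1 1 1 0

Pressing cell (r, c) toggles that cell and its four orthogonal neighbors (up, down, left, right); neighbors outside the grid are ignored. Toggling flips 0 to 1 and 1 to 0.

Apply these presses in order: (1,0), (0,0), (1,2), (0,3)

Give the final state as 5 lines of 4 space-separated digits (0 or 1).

Answer: 1 0 1 1
1 1 1 0
1 1 0 0
0 1 1 0
1 1 1 0

Derivation:
After press 1 at (1,0):
0 1 1 0
0 0 0 0
1 1 1 0
0 1 1 0
1 1 1 0

After press 2 at (0,0):
1 0 1 0
1 0 0 0
1 1 1 0
0 1 1 0
1 1 1 0

After press 3 at (1,2):
1 0 0 0
1 1 1 1
1 1 0 0
0 1 1 0
1 1 1 0

After press 4 at (0,3):
1 0 1 1
1 1 1 0
1 1 0 0
0 1 1 0
1 1 1 0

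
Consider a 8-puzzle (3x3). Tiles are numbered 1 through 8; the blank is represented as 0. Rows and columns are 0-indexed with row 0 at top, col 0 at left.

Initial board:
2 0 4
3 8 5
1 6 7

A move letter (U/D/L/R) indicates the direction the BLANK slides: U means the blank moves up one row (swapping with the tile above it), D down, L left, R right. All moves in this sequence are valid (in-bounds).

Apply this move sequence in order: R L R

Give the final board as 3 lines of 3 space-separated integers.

After move 1 (R):
2 4 0
3 8 5
1 6 7

After move 2 (L):
2 0 4
3 8 5
1 6 7

After move 3 (R):
2 4 0
3 8 5
1 6 7

Answer: 2 4 0
3 8 5
1 6 7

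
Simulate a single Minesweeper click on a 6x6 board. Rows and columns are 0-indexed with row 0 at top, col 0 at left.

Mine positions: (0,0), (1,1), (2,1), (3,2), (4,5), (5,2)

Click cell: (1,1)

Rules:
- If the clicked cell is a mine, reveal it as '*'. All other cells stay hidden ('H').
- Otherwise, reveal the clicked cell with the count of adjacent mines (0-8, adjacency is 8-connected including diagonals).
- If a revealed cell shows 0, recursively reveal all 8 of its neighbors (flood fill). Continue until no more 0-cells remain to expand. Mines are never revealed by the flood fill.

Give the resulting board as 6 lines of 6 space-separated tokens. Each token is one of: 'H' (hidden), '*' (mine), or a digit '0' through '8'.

H H H H H H
H * H H H H
H H H H H H
H H H H H H
H H H H H H
H H H H H H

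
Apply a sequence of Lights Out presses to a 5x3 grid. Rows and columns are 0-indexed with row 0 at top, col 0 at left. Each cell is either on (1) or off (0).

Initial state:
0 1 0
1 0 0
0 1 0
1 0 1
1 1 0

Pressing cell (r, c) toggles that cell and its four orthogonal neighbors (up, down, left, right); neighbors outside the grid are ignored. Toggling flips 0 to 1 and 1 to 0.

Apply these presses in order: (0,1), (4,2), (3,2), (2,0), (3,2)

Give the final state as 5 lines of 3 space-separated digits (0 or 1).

Answer: 1 0 1
0 1 0
1 0 0
0 0 0
1 0 1

Derivation:
After press 1 at (0,1):
1 0 1
1 1 0
0 1 0
1 0 1
1 1 0

After press 2 at (4,2):
1 0 1
1 1 0
0 1 0
1 0 0
1 0 1

After press 3 at (3,2):
1 0 1
1 1 0
0 1 1
1 1 1
1 0 0

After press 4 at (2,0):
1 0 1
0 1 0
1 0 1
0 1 1
1 0 0

After press 5 at (3,2):
1 0 1
0 1 0
1 0 0
0 0 0
1 0 1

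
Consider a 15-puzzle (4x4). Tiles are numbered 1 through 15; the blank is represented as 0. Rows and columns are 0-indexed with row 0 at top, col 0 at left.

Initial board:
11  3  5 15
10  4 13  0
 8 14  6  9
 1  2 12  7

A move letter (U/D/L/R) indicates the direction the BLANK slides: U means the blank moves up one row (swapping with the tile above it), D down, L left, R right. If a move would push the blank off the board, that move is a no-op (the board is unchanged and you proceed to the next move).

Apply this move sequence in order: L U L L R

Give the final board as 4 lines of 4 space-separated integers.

After move 1 (L):
11  3  5 15
10  4  0 13
 8 14  6  9
 1  2 12  7

After move 2 (U):
11  3  0 15
10  4  5 13
 8 14  6  9
 1  2 12  7

After move 3 (L):
11  0  3 15
10  4  5 13
 8 14  6  9
 1  2 12  7

After move 4 (L):
 0 11  3 15
10  4  5 13
 8 14  6  9
 1  2 12  7

After move 5 (R):
11  0  3 15
10  4  5 13
 8 14  6  9
 1  2 12  7

Answer: 11  0  3 15
10  4  5 13
 8 14  6  9
 1  2 12  7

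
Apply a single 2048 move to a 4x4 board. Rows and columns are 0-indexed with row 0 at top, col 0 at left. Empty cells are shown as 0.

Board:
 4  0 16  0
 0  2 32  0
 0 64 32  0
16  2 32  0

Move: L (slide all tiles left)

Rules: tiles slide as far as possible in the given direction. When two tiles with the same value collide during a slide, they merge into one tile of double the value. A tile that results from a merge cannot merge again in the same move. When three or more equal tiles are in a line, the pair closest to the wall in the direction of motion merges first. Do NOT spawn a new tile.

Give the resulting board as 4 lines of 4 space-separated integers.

Answer:  4 16  0  0
 2 32  0  0
64 32  0  0
16  2 32  0

Derivation:
Slide left:
row 0: [4, 0, 16, 0] -> [4, 16, 0, 0]
row 1: [0, 2, 32, 0] -> [2, 32, 0, 0]
row 2: [0, 64, 32, 0] -> [64, 32, 0, 0]
row 3: [16, 2, 32, 0] -> [16, 2, 32, 0]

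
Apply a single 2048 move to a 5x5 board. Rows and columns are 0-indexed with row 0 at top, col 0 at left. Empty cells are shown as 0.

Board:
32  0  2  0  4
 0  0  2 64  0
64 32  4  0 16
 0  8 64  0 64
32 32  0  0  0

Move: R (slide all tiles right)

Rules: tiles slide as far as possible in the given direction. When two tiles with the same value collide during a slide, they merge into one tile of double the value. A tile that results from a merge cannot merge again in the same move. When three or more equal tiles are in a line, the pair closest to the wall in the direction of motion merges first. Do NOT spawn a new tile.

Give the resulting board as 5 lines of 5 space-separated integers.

Slide right:
row 0: [32, 0, 2, 0, 4] -> [0, 0, 32, 2, 4]
row 1: [0, 0, 2, 64, 0] -> [0, 0, 0, 2, 64]
row 2: [64, 32, 4, 0, 16] -> [0, 64, 32, 4, 16]
row 3: [0, 8, 64, 0, 64] -> [0, 0, 0, 8, 128]
row 4: [32, 32, 0, 0, 0] -> [0, 0, 0, 0, 64]

Answer:   0   0  32   2   4
  0   0   0   2  64
  0  64  32   4  16
  0   0   0   8 128
  0   0   0   0  64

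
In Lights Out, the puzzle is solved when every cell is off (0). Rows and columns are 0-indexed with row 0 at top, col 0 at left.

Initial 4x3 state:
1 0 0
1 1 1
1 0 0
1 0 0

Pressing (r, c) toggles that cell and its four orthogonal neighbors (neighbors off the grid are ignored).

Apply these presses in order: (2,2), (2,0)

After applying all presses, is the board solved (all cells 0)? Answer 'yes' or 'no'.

After press 1 at (2,2):
1 0 0
1 1 0
1 1 1
1 0 1

After press 2 at (2,0):
1 0 0
0 1 0
0 0 1
0 0 1

Lights still on: 4

Answer: no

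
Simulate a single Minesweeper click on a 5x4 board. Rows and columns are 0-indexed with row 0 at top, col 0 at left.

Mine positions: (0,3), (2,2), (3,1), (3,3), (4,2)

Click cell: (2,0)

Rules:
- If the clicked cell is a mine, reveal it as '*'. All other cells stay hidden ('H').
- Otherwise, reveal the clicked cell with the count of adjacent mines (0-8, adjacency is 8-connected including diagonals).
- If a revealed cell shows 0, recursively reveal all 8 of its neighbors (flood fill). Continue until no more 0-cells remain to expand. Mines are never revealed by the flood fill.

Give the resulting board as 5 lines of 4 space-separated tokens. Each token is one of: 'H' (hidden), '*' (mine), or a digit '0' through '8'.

H H H H
H H H H
1 H H H
H H H H
H H H H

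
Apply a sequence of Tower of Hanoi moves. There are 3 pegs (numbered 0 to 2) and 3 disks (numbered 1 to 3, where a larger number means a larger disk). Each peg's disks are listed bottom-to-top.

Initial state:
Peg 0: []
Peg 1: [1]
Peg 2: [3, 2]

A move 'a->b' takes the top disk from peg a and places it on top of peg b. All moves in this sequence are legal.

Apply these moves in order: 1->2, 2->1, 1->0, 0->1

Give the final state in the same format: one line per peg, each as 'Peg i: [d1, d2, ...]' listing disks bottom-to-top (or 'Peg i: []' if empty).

Answer: Peg 0: []
Peg 1: [1]
Peg 2: [3, 2]

Derivation:
After move 1 (1->2):
Peg 0: []
Peg 1: []
Peg 2: [3, 2, 1]

After move 2 (2->1):
Peg 0: []
Peg 1: [1]
Peg 2: [3, 2]

After move 3 (1->0):
Peg 0: [1]
Peg 1: []
Peg 2: [3, 2]

After move 4 (0->1):
Peg 0: []
Peg 1: [1]
Peg 2: [3, 2]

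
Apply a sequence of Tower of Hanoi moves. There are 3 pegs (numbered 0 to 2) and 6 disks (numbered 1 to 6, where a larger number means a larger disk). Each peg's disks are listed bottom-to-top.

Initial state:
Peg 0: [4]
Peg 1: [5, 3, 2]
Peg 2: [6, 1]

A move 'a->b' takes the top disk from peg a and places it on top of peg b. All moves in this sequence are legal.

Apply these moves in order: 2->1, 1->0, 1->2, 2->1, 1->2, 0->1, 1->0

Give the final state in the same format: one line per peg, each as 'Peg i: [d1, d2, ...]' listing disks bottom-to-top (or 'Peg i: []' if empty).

After move 1 (2->1):
Peg 0: [4]
Peg 1: [5, 3, 2, 1]
Peg 2: [6]

After move 2 (1->0):
Peg 0: [4, 1]
Peg 1: [5, 3, 2]
Peg 2: [6]

After move 3 (1->2):
Peg 0: [4, 1]
Peg 1: [5, 3]
Peg 2: [6, 2]

After move 4 (2->1):
Peg 0: [4, 1]
Peg 1: [5, 3, 2]
Peg 2: [6]

After move 5 (1->2):
Peg 0: [4, 1]
Peg 1: [5, 3]
Peg 2: [6, 2]

After move 6 (0->1):
Peg 0: [4]
Peg 1: [5, 3, 1]
Peg 2: [6, 2]

After move 7 (1->0):
Peg 0: [4, 1]
Peg 1: [5, 3]
Peg 2: [6, 2]

Answer: Peg 0: [4, 1]
Peg 1: [5, 3]
Peg 2: [6, 2]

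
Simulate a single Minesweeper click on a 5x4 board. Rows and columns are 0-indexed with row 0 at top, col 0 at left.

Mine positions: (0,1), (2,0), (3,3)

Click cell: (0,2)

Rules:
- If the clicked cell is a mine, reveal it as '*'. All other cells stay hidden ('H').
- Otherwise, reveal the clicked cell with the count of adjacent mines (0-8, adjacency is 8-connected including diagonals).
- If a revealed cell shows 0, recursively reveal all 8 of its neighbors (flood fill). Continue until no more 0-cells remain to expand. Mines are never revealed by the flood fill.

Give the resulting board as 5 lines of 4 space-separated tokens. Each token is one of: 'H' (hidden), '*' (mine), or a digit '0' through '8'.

H H 1 H
H H H H
H H H H
H H H H
H H H H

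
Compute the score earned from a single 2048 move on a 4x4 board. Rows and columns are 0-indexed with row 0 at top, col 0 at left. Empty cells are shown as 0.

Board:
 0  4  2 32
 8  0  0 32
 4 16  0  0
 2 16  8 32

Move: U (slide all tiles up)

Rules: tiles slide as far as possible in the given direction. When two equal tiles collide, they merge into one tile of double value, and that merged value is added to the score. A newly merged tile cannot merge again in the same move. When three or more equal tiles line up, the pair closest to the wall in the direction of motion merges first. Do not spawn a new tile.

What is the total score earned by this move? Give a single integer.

Answer: 96

Derivation:
Slide up:
col 0: [0, 8, 4, 2] -> [8, 4, 2, 0]  score +0 (running 0)
col 1: [4, 0, 16, 16] -> [4, 32, 0, 0]  score +32 (running 32)
col 2: [2, 0, 0, 8] -> [2, 8, 0, 0]  score +0 (running 32)
col 3: [32, 32, 0, 32] -> [64, 32, 0, 0]  score +64 (running 96)
Board after move:
 8  4  2 64
 4 32  8 32
 2  0  0  0
 0  0  0  0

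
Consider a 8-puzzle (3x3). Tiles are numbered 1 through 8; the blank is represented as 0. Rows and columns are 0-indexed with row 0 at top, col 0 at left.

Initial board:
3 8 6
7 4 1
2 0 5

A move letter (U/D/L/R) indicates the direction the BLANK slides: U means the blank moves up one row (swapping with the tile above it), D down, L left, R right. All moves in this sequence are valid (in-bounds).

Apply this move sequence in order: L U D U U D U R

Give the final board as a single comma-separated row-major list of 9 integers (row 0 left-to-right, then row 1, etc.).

Answer: 8, 0, 6, 3, 4, 1, 7, 2, 5

Derivation:
After move 1 (L):
3 8 6
7 4 1
0 2 5

After move 2 (U):
3 8 6
0 4 1
7 2 5

After move 3 (D):
3 8 6
7 4 1
0 2 5

After move 4 (U):
3 8 6
0 4 1
7 2 5

After move 5 (U):
0 8 6
3 4 1
7 2 5

After move 6 (D):
3 8 6
0 4 1
7 2 5

After move 7 (U):
0 8 6
3 4 1
7 2 5

After move 8 (R):
8 0 6
3 4 1
7 2 5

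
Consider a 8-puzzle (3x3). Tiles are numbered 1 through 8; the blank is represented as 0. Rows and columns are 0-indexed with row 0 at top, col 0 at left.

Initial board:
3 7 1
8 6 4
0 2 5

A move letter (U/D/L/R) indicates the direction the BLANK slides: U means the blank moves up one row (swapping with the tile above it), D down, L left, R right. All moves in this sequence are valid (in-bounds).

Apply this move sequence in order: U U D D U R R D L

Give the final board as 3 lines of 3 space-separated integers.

Answer: 3 7 1
6 4 5
8 0 2

Derivation:
After move 1 (U):
3 7 1
0 6 4
8 2 5

After move 2 (U):
0 7 1
3 6 4
8 2 5

After move 3 (D):
3 7 1
0 6 4
8 2 5

After move 4 (D):
3 7 1
8 6 4
0 2 5

After move 5 (U):
3 7 1
0 6 4
8 2 5

After move 6 (R):
3 7 1
6 0 4
8 2 5

After move 7 (R):
3 7 1
6 4 0
8 2 5

After move 8 (D):
3 7 1
6 4 5
8 2 0

After move 9 (L):
3 7 1
6 4 5
8 0 2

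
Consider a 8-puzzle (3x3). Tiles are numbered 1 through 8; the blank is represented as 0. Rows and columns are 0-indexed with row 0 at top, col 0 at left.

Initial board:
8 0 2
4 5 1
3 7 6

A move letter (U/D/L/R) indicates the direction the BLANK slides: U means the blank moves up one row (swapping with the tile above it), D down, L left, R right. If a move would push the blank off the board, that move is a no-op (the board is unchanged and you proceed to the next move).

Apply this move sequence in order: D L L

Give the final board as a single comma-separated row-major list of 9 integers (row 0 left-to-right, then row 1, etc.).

After move 1 (D):
8 5 2
4 0 1
3 7 6

After move 2 (L):
8 5 2
0 4 1
3 7 6

After move 3 (L):
8 5 2
0 4 1
3 7 6

Answer: 8, 5, 2, 0, 4, 1, 3, 7, 6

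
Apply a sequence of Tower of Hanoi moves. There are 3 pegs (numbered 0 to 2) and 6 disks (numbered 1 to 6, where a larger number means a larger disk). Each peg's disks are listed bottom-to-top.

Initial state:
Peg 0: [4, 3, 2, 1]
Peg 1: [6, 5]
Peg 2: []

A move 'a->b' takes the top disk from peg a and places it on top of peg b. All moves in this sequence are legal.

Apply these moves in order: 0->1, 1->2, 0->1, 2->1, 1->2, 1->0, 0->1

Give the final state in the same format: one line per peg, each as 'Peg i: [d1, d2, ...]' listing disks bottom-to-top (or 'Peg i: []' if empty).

After move 1 (0->1):
Peg 0: [4, 3, 2]
Peg 1: [6, 5, 1]
Peg 2: []

After move 2 (1->2):
Peg 0: [4, 3, 2]
Peg 1: [6, 5]
Peg 2: [1]

After move 3 (0->1):
Peg 0: [4, 3]
Peg 1: [6, 5, 2]
Peg 2: [1]

After move 4 (2->1):
Peg 0: [4, 3]
Peg 1: [6, 5, 2, 1]
Peg 2: []

After move 5 (1->2):
Peg 0: [4, 3]
Peg 1: [6, 5, 2]
Peg 2: [1]

After move 6 (1->0):
Peg 0: [4, 3, 2]
Peg 1: [6, 5]
Peg 2: [1]

After move 7 (0->1):
Peg 0: [4, 3]
Peg 1: [6, 5, 2]
Peg 2: [1]

Answer: Peg 0: [4, 3]
Peg 1: [6, 5, 2]
Peg 2: [1]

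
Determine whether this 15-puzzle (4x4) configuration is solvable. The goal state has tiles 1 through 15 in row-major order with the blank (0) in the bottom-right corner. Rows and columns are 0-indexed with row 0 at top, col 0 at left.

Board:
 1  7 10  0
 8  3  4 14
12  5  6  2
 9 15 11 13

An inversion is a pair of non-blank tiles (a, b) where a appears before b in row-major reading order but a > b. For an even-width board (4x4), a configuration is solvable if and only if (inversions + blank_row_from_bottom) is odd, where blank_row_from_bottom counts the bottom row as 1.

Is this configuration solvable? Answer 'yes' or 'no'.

Inversions: 35
Blank is in row 0 (0-indexed from top), which is row 4 counting from the bottom (bottom = 1).
35 + 4 = 39, which is odd, so the puzzle is solvable.

Answer: yes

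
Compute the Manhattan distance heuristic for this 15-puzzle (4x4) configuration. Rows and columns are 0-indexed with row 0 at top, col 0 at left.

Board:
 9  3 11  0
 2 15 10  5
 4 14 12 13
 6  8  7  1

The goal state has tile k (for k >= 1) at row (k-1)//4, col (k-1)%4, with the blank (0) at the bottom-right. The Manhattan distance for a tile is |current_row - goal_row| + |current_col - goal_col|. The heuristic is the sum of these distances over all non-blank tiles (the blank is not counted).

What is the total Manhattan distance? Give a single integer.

Answer: 41

Derivation:
Tile 9: at (0,0), goal (2,0), distance |0-2|+|0-0| = 2
Tile 3: at (0,1), goal (0,2), distance |0-0|+|1-2| = 1
Tile 11: at (0,2), goal (2,2), distance |0-2|+|2-2| = 2
Tile 2: at (1,0), goal (0,1), distance |1-0|+|0-1| = 2
Tile 15: at (1,1), goal (3,2), distance |1-3|+|1-2| = 3
Tile 10: at (1,2), goal (2,1), distance |1-2|+|2-1| = 2
Tile 5: at (1,3), goal (1,0), distance |1-1|+|3-0| = 3
Tile 4: at (2,0), goal (0,3), distance |2-0|+|0-3| = 5
Tile 14: at (2,1), goal (3,1), distance |2-3|+|1-1| = 1
Tile 12: at (2,2), goal (2,3), distance |2-2|+|2-3| = 1
Tile 13: at (2,3), goal (3,0), distance |2-3|+|3-0| = 4
Tile 6: at (3,0), goal (1,1), distance |3-1|+|0-1| = 3
Tile 8: at (3,1), goal (1,3), distance |3-1|+|1-3| = 4
Tile 7: at (3,2), goal (1,2), distance |3-1|+|2-2| = 2
Tile 1: at (3,3), goal (0,0), distance |3-0|+|3-0| = 6
Sum: 2 + 1 + 2 + 2 + 3 + 2 + 3 + 5 + 1 + 1 + 4 + 3 + 4 + 2 + 6 = 41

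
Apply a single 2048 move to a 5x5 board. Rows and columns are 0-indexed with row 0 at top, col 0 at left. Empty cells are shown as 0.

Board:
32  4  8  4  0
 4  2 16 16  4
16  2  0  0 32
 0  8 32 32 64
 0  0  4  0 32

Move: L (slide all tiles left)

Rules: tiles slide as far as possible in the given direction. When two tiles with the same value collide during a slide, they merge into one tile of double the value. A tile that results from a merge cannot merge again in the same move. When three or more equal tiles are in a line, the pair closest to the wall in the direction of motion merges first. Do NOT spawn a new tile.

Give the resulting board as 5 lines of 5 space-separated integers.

Answer: 32  4  8  4  0
 4  2 32  4  0
16  2 32  0  0
 8 64 64  0  0
 4 32  0  0  0

Derivation:
Slide left:
row 0: [32, 4, 8, 4, 0] -> [32, 4, 8, 4, 0]
row 1: [4, 2, 16, 16, 4] -> [4, 2, 32, 4, 0]
row 2: [16, 2, 0, 0, 32] -> [16, 2, 32, 0, 0]
row 3: [0, 8, 32, 32, 64] -> [8, 64, 64, 0, 0]
row 4: [0, 0, 4, 0, 32] -> [4, 32, 0, 0, 0]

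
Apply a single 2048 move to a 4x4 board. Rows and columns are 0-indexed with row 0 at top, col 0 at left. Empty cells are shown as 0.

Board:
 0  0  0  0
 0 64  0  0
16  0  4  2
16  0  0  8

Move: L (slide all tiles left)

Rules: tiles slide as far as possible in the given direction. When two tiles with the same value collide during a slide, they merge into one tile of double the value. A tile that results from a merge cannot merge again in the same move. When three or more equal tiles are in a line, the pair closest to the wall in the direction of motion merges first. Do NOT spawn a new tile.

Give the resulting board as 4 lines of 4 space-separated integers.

Answer:  0  0  0  0
64  0  0  0
16  4  2  0
16  8  0  0

Derivation:
Slide left:
row 0: [0, 0, 0, 0] -> [0, 0, 0, 0]
row 1: [0, 64, 0, 0] -> [64, 0, 0, 0]
row 2: [16, 0, 4, 2] -> [16, 4, 2, 0]
row 3: [16, 0, 0, 8] -> [16, 8, 0, 0]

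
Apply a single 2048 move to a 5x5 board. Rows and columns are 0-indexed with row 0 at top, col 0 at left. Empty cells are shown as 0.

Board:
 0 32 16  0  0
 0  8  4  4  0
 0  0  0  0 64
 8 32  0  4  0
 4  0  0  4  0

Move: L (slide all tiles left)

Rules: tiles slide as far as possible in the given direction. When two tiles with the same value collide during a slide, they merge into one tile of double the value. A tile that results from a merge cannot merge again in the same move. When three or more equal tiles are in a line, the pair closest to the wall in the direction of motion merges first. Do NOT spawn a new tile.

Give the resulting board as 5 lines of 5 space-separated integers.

Answer: 32 16  0  0  0
 8  8  0  0  0
64  0  0  0  0
 8 32  4  0  0
 8  0  0  0  0

Derivation:
Slide left:
row 0: [0, 32, 16, 0, 0] -> [32, 16, 0, 0, 0]
row 1: [0, 8, 4, 4, 0] -> [8, 8, 0, 0, 0]
row 2: [0, 0, 0, 0, 64] -> [64, 0, 0, 0, 0]
row 3: [8, 32, 0, 4, 0] -> [8, 32, 4, 0, 0]
row 4: [4, 0, 0, 4, 0] -> [8, 0, 0, 0, 0]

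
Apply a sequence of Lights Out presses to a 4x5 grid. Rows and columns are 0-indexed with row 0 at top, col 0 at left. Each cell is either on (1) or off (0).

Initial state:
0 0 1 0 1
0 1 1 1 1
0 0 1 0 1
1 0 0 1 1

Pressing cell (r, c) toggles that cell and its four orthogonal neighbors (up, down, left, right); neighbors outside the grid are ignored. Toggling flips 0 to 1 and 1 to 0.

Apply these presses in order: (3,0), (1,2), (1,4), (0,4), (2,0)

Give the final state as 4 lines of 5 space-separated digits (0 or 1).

Answer: 0 0 0 1 1
1 0 0 1 1
0 1 0 0 0
1 1 0 1 1

Derivation:
After press 1 at (3,0):
0 0 1 0 1
0 1 1 1 1
1 0 1 0 1
0 1 0 1 1

After press 2 at (1,2):
0 0 0 0 1
0 0 0 0 1
1 0 0 0 1
0 1 0 1 1

After press 3 at (1,4):
0 0 0 0 0
0 0 0 1 0
1 0 0 0 0
0 1 0 1 1

After press 4 at (0,4):
0 0 0 1 1
0 0 0 1 1
1 0 0 0 0
0 1 0 1 1

After press 5 at (2,0):
0 0 0 1 1
1 0 0 1 1
0 1 0 0 0
1 1 0 1 1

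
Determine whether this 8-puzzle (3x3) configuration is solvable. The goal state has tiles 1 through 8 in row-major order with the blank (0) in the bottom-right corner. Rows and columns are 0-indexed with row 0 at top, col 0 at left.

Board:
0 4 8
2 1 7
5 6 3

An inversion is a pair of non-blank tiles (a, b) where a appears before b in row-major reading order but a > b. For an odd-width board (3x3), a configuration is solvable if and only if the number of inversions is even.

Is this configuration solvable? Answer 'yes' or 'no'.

Answer: no

Derivation:
Inversions (pairs i<j in row-major order where tile[i] > tile[j] > 0): 15
15 is odd, so the puzzle is not solvable.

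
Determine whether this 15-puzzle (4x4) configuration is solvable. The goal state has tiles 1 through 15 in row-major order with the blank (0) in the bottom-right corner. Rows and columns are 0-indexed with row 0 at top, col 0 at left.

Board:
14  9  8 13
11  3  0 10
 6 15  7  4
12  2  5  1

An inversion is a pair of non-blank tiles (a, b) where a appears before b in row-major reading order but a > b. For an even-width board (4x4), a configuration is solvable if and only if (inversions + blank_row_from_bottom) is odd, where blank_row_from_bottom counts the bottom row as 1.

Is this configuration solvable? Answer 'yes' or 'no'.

Inversions: 75
Blank is in row 1 (0-indexed from top), which is row 3 counting from the bottom (bottom = 1).
75 + 3 = 78, which is even, so the puzzle is not solvable.

Answer: no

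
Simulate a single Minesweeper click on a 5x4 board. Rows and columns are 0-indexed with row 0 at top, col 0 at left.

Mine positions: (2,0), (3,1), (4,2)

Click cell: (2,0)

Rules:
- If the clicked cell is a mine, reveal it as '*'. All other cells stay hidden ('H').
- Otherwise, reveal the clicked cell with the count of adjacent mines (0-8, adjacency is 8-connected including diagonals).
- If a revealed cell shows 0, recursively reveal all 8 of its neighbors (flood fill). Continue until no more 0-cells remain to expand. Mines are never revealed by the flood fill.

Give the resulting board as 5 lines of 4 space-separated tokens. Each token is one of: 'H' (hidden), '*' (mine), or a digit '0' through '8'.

H H H H
H H H H
* H H H
H H H H
H H H H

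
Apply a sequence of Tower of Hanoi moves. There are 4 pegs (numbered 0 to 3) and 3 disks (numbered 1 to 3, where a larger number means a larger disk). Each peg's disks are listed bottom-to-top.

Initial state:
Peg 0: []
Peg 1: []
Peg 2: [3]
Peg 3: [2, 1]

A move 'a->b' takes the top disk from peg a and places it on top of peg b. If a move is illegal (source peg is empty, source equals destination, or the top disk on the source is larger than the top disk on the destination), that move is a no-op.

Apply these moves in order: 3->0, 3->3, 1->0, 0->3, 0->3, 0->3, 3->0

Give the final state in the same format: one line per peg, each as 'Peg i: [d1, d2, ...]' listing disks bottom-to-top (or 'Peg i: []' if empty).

Answer: Peg 0: [1]
Peg 1: []
Peg 2: [3]
Peg 3: [2]

Derivation:
After move 1 (3->0):
Peg 0: [1]
Peg 1: []
Peg 2: [3]
Peg 3: [2]

After move 2 (3->3):
Peg 0: [1]
Peg 1: []
Peg 2: [3]
Peg 3: [2]

After move 3 (1->0):
Peg 0: [1]
Peg 1: []
Peg 2: [3]
Peg 3: [2]

After move 4 (0->3):
Peg 0: []
Peg 1: []
Peg 2: [3]
Peg 3: [2, 1]

After move 5 (0->3):
Peg 0: []
Peg 1: []
Peg 2: [3]
Peg 3: [2, 1]

After move 6 (0->3):
Peg 0: []
Peg 1: []
Peg 2: [3]
Peg 3: [2, 1]

After move 7 (3->0):
Peg 0: [1]
Peg 1: []
Peg 2: [3]
Peg 3: [2]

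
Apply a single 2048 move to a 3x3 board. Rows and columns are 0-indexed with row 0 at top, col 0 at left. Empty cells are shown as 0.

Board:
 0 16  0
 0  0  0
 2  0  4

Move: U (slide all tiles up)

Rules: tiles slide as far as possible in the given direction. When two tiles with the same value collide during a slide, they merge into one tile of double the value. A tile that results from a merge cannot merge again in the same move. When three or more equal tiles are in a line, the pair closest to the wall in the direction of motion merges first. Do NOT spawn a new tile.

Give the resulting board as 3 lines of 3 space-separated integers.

Slide up:
col 0: [0, 0, 2] -> [2, 0, 0]
col 1: [16, 0, 0] -> [16, 0, 0]
col 2: [0, 0, 4] -> [4, 0, 0]

Answer:  2 16  4
 0  0  0
 0  0  0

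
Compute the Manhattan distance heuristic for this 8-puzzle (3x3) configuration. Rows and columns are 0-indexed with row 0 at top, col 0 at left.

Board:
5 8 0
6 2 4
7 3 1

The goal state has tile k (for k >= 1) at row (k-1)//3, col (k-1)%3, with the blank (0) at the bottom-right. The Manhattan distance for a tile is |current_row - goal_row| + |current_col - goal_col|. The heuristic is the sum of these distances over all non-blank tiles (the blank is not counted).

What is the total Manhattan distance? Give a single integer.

Answer: 16

Derivation:
Tile 5: at (0,0), goal (1,1), distance |0-1|+|0-1| = 2
Tile 8: at (0,1), goal (2,1), distance |0-2|+|1-1| = 2
Tile 6: at (1,0), goal (1,2), distance |1-1|+|0-2| = 2
Tile 2: at (1,1), goal (0,1), distance |1-0|+|1-1| = 1
Tile 4: at (1,2), goal (1,0), distance |1-1|+|2-0| = 2
Tile 7: at (2,0), goal (2,0), distance |2-2|+|0-0| = 0
Tile 3: at (2,1), goal (0,2), distance |2-0|+|1-2| = 3
Tile 1: at (2,2), goal (0,0), distance |2-0|+|2-0| = 4
Sum: 2 + 2 + 2 + 1 + 2 + 0 + 3 + 4 = 16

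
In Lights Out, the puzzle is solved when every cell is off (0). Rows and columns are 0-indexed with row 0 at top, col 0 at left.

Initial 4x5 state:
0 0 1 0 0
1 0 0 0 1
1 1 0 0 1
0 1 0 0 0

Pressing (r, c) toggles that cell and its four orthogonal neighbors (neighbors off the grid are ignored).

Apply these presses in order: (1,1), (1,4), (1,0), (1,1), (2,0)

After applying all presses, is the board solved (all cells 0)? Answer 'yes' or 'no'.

After press 1 at (1,1):
0 1 1 0 0
0 1 1 0 1
1 0 0 0 1
0 1 0 0 0

After press 2 at (1,4):
0 1 1 0 1
0 1 1 1 0
1 0 0 0 0
0 1 0 0 0

After press 3 at (1,0):
1 1 1 0 1
1 0 1 1 0
0 0 0 0 0
0 1 0 0 0

After press 4 at (1,1):
1 0 1 0 1
0 1 0 1 0
0 1 0 0 0
0 1 0 0 0

After press 5 at (2,0):
1 0 1 0 1
1 1 0 1 0
1 0 0 0 0
1 1 0 0 0

Lights still on: 9

Answer: no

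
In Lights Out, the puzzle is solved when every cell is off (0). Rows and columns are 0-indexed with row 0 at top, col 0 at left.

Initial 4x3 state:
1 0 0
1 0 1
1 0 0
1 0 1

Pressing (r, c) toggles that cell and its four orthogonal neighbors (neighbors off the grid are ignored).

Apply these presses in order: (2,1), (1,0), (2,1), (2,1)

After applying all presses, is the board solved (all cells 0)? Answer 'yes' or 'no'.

Answer: no

Derivation:
After press 1 at (2,1):
1 0 0
1 1 1
0 1 1
1 1 1

After press 2 at (1,0):
0 0 0
0 0 1
1 1 1
1 1 1

After press 3 at (2,1):
0 0 0
0 1 1
0 0 0
1 0 1

After press 4 at (2,1):
0 0 0
0 0 1
1 1 1
1 1 1

Lights still on: 7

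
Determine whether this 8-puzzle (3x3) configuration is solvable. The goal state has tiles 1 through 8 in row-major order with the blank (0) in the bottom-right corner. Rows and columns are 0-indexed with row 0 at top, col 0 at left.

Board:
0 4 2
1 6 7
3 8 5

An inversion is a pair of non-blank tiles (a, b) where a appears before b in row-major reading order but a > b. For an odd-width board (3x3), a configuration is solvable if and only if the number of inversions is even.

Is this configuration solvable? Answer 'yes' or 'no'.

Answer: no

Derivation:
Inversions (pairs i<j in row-major order where tile[i] > tile[j] > 0): 9
9 is odd, so the puzzle is not solvable.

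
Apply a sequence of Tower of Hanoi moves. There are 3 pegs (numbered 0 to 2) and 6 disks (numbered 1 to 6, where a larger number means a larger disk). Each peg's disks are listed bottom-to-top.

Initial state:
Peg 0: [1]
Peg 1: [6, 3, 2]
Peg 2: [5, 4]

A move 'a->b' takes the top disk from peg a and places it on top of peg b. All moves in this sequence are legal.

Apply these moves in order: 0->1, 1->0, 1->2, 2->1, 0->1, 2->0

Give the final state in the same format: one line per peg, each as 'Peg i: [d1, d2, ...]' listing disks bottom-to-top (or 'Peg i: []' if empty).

After move 1 (0->1):
Peg 0: []
Peg 1: [6, 3, 2, 1]
Peg 2: [5, 4]

After move 2 (1->0):
Peg 0: [1]
Peg 1: [6, 3, 2]
Peg 2: [5, 4]

After move 3 (1->2):
Peg 0: [1]
Peg 1: [6, 3]
Peg 2: [5, 4, 2]

After move 4 (2->1):
Peg 0: [1]
Peg 1: [6, 3, 2]
Peg 2: [5, 4]

After move 5 (0->1):
Peg 0: []
Peg 1: [6, 3, 2, 1]
Peg 2: [5, 4]

After move 6 (2->0):
Peg 0: [4]
Peg 1: [6, 3, 2, 1]
Peg 2: [5]

Answer: Peg 0: [4]
Peg 1: [6, 3, 2, 1]
Peg 2: [5]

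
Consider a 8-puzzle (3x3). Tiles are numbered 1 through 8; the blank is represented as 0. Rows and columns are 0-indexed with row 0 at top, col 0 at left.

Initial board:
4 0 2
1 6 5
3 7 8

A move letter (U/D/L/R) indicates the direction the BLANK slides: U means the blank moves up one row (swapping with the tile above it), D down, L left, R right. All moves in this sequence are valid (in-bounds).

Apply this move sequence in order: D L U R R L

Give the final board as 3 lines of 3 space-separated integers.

After move 1 (D):
4 6 2
1 0 5
3 7 8

After move 2 (L):
4 6 2
0 1 5
3 7 8

After move 3 (U):
0 6 2
4 1 5
3 7 8

After move 4 (R):
6 0 2
4 1 5
3 7 8

After move 5 (R):
6 2 0
4 1 5
3 7 8

After move 6 (L):
6 0 2
4 1 5
3 7 8

Answer: 6 0 2
4 1 5
3 7 8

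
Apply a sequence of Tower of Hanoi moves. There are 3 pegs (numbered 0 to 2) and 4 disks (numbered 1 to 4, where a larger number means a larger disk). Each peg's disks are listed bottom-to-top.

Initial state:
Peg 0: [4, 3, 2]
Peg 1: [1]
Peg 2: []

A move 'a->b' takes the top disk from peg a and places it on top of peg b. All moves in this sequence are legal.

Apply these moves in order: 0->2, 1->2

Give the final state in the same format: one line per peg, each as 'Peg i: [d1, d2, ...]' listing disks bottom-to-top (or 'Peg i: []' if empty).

Answer: Peg 0: [4, 3]
Peg 1: []
Peg 2: [2, 1]

Derivation:
After move 1 (0->2):
Peg 0: [4, 3]
Peg 1: [1]
Peg 2: [2]

After move 2 (1->2):
Peg 0: [4, 3]
Peg 1: []
Peg 2: [2, 1]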